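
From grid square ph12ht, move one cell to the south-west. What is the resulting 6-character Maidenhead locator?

PH12gs

Longitude subsquare h = 7; −1 → 6 = g.
Latitude subsquare t = 19; −1 → 18 = s.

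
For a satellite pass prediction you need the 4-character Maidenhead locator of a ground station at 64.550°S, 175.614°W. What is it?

AC25

Offset from 180°W / 90°S: lon 4.39°, lat 25.45°.
Field (20°×10°, letters A–R): lon ⌊4.39/20⌋ = 0 → A; lat ⌊25.45/10⌋ = 2 → C.
Square (2°×1°, digits 0–9): lon ⌊4.39/2⌋ = 2; lat ⌊5.45/1⌋ = 5.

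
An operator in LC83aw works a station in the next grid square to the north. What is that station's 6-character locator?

Latitude subsquare w = 22; +1 → 23 = x.
The longitude characters are unchanged.

LC83ax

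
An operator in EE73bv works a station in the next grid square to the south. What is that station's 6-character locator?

EE73bu

Latitude subsquare v = 21; −1 → 20 = u.
The longitude characters are unchanged.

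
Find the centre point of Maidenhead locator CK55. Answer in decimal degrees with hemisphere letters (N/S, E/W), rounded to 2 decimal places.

Field C=2, K=10: +2·20° lon, +10·10° lat → SW at lon -140°, lat 10°.
Square 5, 5: +5·2° lon, +5·1° lat → SW at lon -130°, lat 15°.
Cell spans 2° lon × 1° lat. Centre is SW corner plus half of each.
latitude 15.50° N, longitude 129.00° W.

15.50° N, 129.00° W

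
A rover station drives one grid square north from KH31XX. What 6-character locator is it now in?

KH32xa

Latitude subsquare x = 23; +1 → 24, wraps to 0 = a, carry into square.
Latitude square 1; +1 → 2.
The longitude characters are unchanged.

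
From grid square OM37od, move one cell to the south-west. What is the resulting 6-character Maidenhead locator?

OM37nc

Longitude subsquare o = 14; −1 → 13 = n.
Latitude subsquare d = 3; −1 → 2 = c.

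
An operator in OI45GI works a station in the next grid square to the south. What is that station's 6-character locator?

Latitude subsquare i = 8; −1 → 7 = h.
The longitude characters are unchanged.

OI45gh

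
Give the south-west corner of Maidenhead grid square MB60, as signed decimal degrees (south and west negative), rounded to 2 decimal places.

-80.00, 72.00

Field M=12, B=1: +12·20° lon, +1·10° lat → SW at lon 60°, lat -80°.
Square 6, 0: +6·2° lon, +0·1° lat → SW at lon 72°, lat -80°.
latitude -80.00, longitude 72.00.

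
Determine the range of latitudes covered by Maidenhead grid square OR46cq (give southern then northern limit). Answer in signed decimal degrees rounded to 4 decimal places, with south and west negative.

Field O=14, R=17: +14·20° lon, +17·10° lat → SW at lon 100°, lat 80°.
Square 4, 6: +4·2° lon, +6·1° lat → SW at lon 108°, lat 86°.
Subsquare c=2, q=16: +2·0.0833333° lon, +16·0.0416667° lat → SW at lon 108.167°, lat 86.6667°.
Cell spans 0.0833333° lon × 0.0416667° lat.
south 86.6667, north 86.7083.

86.6667, 86.7083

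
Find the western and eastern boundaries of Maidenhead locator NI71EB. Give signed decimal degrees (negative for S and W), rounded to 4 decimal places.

Field N=13, I=8: +13·20° lon, +8·10° lat → SW at lon 80°, lat -10°.
Square 7, 1: +7·2° lon, +1·1° lat → SW at lon 94°, lat -9°.
Subsquare e=4, b=1: +4·0.0833333° lon, +1·0.0416667° lat → SW at lon 94.3333°, lat -8.95833°.
Cell spans 0.0833333° lon × 0.0416667° lat.
west 94.3333, east 94.4167.

94.3333, 94.4167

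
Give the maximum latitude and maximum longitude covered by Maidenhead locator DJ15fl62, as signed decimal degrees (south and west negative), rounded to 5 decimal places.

Field D=3, J=9: +3·20° lon, +9·10° lat → SW at lon -120°, lat 0°.
Square 1, 5: +1·2° lon, +5·1° lat → SW at lon -118°, lat 5°.
Subsquare f=5, l=11: +5·0.0833333° lon, +11·0.0416667° lat → SW at lon -117.583°, lat 5.45833°.
Extended square 6, 2: +6·0.00833333° lon, +2·0.00416667° lat → SW at lon -117.533°, lat 5.46667°.
Cell spans 0.00833333° lon × 0.00416667° lat. NE corner is SW corner plus one full cell.
latitude 5.47083, longitude -117.52500.

5.47083, -117.52500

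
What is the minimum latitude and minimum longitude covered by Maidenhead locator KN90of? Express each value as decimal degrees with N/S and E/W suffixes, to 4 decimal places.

Field K=10, N=13: +10·20° lon, +13·10° lat → SW at lon 20°, lat 40°.
Square 9, 0: +9·2° lon, +0·1° lat → SW at lon 38°, lat 40°.
Subsquare o=14, f=5: +14·0.0833333° lon, +5·0.0416667° lat → SW at lon 39.1667°, lat 40.2083°.
latitude 40.2083° N, longitude 39.1667° E.

40.2083° N, 39.1667° E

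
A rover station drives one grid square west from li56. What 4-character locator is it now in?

LI46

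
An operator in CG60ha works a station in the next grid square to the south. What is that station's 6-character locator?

Latitude subsquare a = 0; −1 → -1, wraps to 23 = x, carry into square.
Latitude square 0; −1 → -1, wraps to 9, carry into field.
Latitude field G = 6; −1 → 5 = F.
The longitude characters are unchanged.

CF69hx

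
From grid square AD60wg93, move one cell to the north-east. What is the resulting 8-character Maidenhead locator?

AD60xg04

Longitude extended square 9; +1 → 10, wraps to 0, carry into subsquare.
Longitude subsquare w = 22; +1 → 23 = x.
Latitude extended square 3; +1 → 4.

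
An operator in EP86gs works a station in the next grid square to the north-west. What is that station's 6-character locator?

EP86ft

Longitude subsquare g = 6; −1 → 5 = f.
Latitude subsquare s = 18; +1 → 19 = t.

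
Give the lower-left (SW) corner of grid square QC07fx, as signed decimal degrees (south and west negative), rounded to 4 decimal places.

Field Q=16, C=2: +16·20° lon, +2·10° lat → SW at lon 140°, lat -70°.
Square 0, 7: +0·2° lon, +7·1° lat → SW at lon 140°, lat -63°.
Subsquare f=5, x=23: +5·0.0833333° lon, +23·0.0416667° lat → SW at lon 140.417°, lat -62.0417°.
latitude -62.0417, longitude 140.4167.

-62.0417, 140.4167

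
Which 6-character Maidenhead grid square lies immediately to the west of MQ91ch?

MQ91bh

Longitude subsquare c = 2; −1 → 1 = b.
The latitude characters are unchanged.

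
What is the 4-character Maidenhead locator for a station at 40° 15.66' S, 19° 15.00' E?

Add 180° to longitude and 90° to latitude: 199.25, 49.74.
Field: 199.25/20 → 9 → J, 49.74/10 → 4 → E; chars JE.
Square: 19.25/2 → 9, 9.74/1 → 9; chars 99.

JE99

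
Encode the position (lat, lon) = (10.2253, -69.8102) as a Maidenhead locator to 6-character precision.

Offset from 180°W / 90°S: lon 110.1898°, lat 100.2253°.
Field (20°×10°, letters A–R): lon ⌊110.1898/20⌋ = 5 → F; lat ⌊100.2253/10⌋ = 10 → K.
Square (2°×1°, digits 0–9): lon ⌊10.1898/2⌋ = 5; lat ⌊0.2253/1⌋ = 0.
Subsquare (5′×2.5′, letters a–x): lon ⌊0.1898/0.0833333⌋ = 2 → c; lat ⌊0.2253/0.0416667⌋ = 5 → f.

FK50cf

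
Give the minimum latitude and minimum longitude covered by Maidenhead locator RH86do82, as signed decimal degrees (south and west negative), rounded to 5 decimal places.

Field R=17, H=7: +17·20° lon, +7·10° lat → SW at lon 160°, lat -20°.
Square 8, 6: +8·2° lon, +6·1° lat → SW at lon 176°, lat -14°.
Subsquare d=3, o=14: +3·0.0833333° lon, +14·0.0416667° lat → SW at lon 176.25°, lat -13.4167°.
Extended square 8, 2: +8·0.00833333° lon, +2·0.00416667° lat → SW at lon 176.317°, lat -13.4083°.
latitude -13.40833, longitude 176.31667.

-13.40833, 176.31667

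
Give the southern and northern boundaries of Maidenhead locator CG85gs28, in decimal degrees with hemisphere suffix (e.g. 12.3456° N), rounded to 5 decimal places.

24.21667° S, 24.21250° S

Field C=2, G=6: +2·20° lon, +6·10° lat → SW at lon -140°, lat -30°.
Square 8, 5: +8·2° lon, +5·1° lat → SW at lon -124°, lat -25°.
Subsquare g=6, s=18: +6·0.0833333° lon, +18·0.0416667° lat → SW at lon -123.5°, lat -24.25°.
Extended square 2, 8: +2·0.00833333° lon, +8·0.00416667° lat → SW at lon -123.483°, lat -24.2167°.
Cell spans 0.00833333° lon × 0.00416667° lat.
south 24.21667° S, north 24.21250° S.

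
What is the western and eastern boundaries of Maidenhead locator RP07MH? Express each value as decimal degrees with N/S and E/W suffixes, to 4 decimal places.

161.0000° E, 161.0833° E

Field R=17, P=15: +17·20° lon, +15·10° lat → SW at lon 160°, lat 60°.
Square 0, 7: +0·2° lon, +7·1° lat → SW at lon 160°, lat 67°.
Subsquare m=12, h=7: +12·0.0833333° lon, +7·0.0416667° lat → SW at lon 161°, lat 67.2917°.
Cell spans 0.0833333° lon × 0.0416667° lat.
west 161.0000° E, east 161.0833° E.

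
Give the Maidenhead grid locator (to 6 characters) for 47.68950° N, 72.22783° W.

FN37vq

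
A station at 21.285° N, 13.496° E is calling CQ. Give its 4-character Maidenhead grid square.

Offset from 180°W / 90°S: lon 193.50°, lat 111.28°.
Field: 193.50/20 → 9 → J, 111.28/10 → 11 → L; chars JL.
Square: 13.50/2 → 6, 1.28/1 → 1; chars 61.

JL61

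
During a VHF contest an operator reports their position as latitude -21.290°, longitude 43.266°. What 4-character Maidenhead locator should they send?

LG18

Add 180° to longitude and 90° to latitude: 223.27, 68.71.
Field (20°×10°, letters A–R): lon ⌊223.27/20⌋ = 11 → L; lat ⌊68.71/10⌋ = 6 → G.
Square (2°×1°, digits 0–9): lon ⌊3.27/2⌋ = 1; lat ⌊8.71/1⌋ = 8.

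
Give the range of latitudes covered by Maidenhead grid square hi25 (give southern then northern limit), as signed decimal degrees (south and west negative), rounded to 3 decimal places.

-5.000, -4.000

Field H=7, I=8: +7·20° lon, +8·10° lat → SW at lon -40°, lat -10°.
Square 2, 5: +2·2° lon, +5·1° lat → SW at lon -36°, lat -5°.
Cell spans 2° lon × 1° lat.
south -5.000, north -4.000.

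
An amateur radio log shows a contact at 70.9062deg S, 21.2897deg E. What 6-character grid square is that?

KB09pc

Offset from 180°W / 90°S: lon 201.2897°, lat 19.0938°.
Field: 201.2897/20 → 10 → K, 19.0938/10 → 1 → B; chars KB.
Square: 1.2897/2 → 0, 9.0938/1 → 9; chars 09.
Subsquare: 1.2897/0.0833333 → 15 → p, 0.0938/0.0416667 → 2 → c; chars pc.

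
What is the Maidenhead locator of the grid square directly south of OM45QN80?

OM45qm89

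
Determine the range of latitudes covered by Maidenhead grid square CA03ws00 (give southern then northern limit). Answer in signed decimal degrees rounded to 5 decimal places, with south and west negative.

Field C=2, A=0: +2·20° lon, +0·10° lat → SW at lon -140°, lat -90°.
Square 0, 3: +0·2° lon, +3·1° lat → SW at lon -140°, lat -87°.
Subsquare w=22, s=18: +22·0.0833333° lon, +18·0.0416667° lat → SW at lon -138.167°, lat -86.25°.
Extended square 0, 0: +0·0.00833333° lon, +0·0.00416667° lat → SW at lon -138.167°, lat -86.25°.
Cell spans 0.00833333° lon × 0.00416667° lat.
south -86.25000, north -86.24583.

-86.25000, -86.24583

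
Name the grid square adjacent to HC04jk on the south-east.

HC04kj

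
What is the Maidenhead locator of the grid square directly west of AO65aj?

AO55xj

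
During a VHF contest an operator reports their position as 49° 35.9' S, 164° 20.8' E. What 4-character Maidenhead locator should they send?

Add 180° to longitude and 90° to latitude: 344.35, 40.40.
Field: 344.35/20 → 17 → R, 40.40/10 → 4 → E; chars RE.
Square: 4.35/2 → 2, 0.40/1 → 0; chars 20.

RE20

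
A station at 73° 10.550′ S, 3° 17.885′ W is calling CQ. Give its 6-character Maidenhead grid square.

IB86it

Shift to the Maidenhead origin (180°W, 90°S): lon 176.7019, lat 16.8242.
Field (20°×10°, letters A–R): 176.7019/20 → 8 → I, 16.8242/10 → 1 → B; chars IB.
Square (2°×1°, digits 0–9): 16.7019/2 → 8, 6.8242/1 → 6; chars 86.
Subsquare (5′×2.5′, letters a–x): 0.7019/0.0833333 → 8 → i, 0.8242/0.0416667 → 19 → t; chars it.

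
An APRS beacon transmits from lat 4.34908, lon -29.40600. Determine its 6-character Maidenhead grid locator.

Offset from 180°W / 90°S: lon 150.5940°, lat 94.3491°.
Field: lon ⌊150.5940/20⌋ = 7 → H; lat ⌊94.3491/10⌋ = 9 → J.
Square: lon ⌊10.5940/2⌋ = 5; lat ⌊4.3491/1⌋ = 4.
Subsquare: lon ⌊0.5940/0.0833333⌋ = 7 → h; lat ⌊0.3491/0.0416667⌋ = 8 → i.

HJ54hi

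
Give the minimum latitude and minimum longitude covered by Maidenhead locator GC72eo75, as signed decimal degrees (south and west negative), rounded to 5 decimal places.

Field G=6, C=2: +6·20° lon, +2·10° lat → SW at lon -60°, lat -70°.
Square 7, 2: +7·2° lon, +2·1° lat → SW at lon -46°, lat -68°.
Subsquare e=4, o=14: +4·0.0833333° lon, +14·0.0416667° lat → SW at lon -45.6667°, lat -67.4167°.
Extended square 7, 5: +7·0.00833333° lon, +5·0.00416667° lat → SW at lon -45.6083°, lat -67.3958°.
latitude -67.39583, longitude -45.60833.

-67.39583, -45.60833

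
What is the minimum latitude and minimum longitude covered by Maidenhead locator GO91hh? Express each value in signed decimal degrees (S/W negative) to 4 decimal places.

51.2917, -41.4167

Field G=6, O=14: +6·20° lon, +14·10° lat → SW at lon -60°, lat 50°.
Square 9, 1: +9·2° lon, +1·1° lat → SW at lon -42°, lat 51°.
Subsquare h=7, h=7: +7·0.0833333° lon, +7·0.0416667° lat → SW at lon -41.4167°, lat 51.2917°.
latitude 51.2917, longitude -41.4167.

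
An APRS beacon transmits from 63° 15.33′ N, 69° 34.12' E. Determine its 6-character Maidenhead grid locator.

Offset from 180°W / 90°S: lon 249.5687°, lat 153.2555°.
Field: 249.5687/20 → 12 → M, 153.2555/10 → 15 → P; chars MP.
Square: 9.5687/2 → 4, 3.2555/1 → 3; chars 43.
Subsquare: 1.5687/0.0833333 → 18 → s, 0.2555/0.0416667 → 6 → g; chars sg.

MP43sg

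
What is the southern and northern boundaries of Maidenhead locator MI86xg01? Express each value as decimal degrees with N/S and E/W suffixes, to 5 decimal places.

3.74583° S, 3.74167° S

Field M=12, I=8: +12·20° lon, +8·10° lat → SW at lon 60°, lat -10°.
Square 8, 6: +8·2° lon, +6·1° lat → SW at lon 76°, lat -4°.
Subsquare x=23, g=6: +23·0.0833333° lon, +6·0.0416667° lat → SW at lon 77.9167°, lat -3.75°.
Extended square 0, 1: +0·0.00833333° lon, +1·0.00416667° lat → SW at lon 77.9167°, lat -3.74583°.
Cell spans 0.00833333° lon × 0.00416667° lat.
south 3.74583° S, north 3.74167° S.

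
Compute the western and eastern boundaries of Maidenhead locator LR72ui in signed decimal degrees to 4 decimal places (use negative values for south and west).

55.6667, 55.7500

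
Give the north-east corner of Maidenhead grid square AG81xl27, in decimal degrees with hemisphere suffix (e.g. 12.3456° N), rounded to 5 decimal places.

28.50833° S, 162.05833° W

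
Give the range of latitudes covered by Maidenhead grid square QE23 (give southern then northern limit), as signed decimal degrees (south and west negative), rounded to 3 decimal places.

-47.000, -46.000

Field Q=16, E=4: +16·20° lon, +4·10° lat → SW at lon 140°, lat -50°.
Square 2, 3: +2·2° lon, +3·1° lat → SW at lon 144°, lat -47°.
Cell spans 2° lon × 1° lat.
south -47.000, north -46.000.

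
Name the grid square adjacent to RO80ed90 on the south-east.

Longitude extended square 9; +1 → 10, wraps to 0, carry into subsquare.
Longitude subsquare e = 4; +1 → 5 = f.
Latitude extended square 0; −1 → -1, wraps to 9, carry into subsquare.
Latitude subsquare d = 3; −1 → 2 = c.

RO80fc09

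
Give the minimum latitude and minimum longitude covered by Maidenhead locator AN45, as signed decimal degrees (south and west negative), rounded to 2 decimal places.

Field A=0, N=13: +0·20° lon, +13·10° lat → SW at lon -180°, lat 40°.
Square 4, 5: +4·2° lon, +5·1° lat → SW at lon -172°, lat 45°.
latitude 45.00, longitude -172.00.

45.00, -172.00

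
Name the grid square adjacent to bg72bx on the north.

Latitude subsquare x = 23; +1 → 24, wraps to 0 = a, carry into square.
Latitude square 2; +1 → 3.
The longitude characters are unchanged.

BG73ba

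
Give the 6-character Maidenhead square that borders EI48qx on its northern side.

EI49qa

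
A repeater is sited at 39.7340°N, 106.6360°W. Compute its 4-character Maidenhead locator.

DM69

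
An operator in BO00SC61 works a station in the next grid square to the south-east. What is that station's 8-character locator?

Longitude extended square 6; +1 → 7.
Latitude extended square 1; −1 → 0.

BO00sc70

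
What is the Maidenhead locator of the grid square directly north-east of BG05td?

BG05ue

Longitude subsquare t = 19; +1 → 20 = u.
Latitude subsquare d = 3; +1 → 4 = e.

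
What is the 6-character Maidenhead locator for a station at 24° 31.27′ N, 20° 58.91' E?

KL04lm

Shift to the Maidenhead origin (180°W, 90°S): lon 200.9818, lat 114.5212.
Field: lon ⌊200.9818/20⌋ = 10 → K; lat ⌊114.5212/10⌋ = 11 → L.
Square: lon ⌊0.9818/2⌋ = 0; lat ⌊4.5212/1⌋ = 4.
Subsquare: lon ⌊0.9818/0.0833333⌋ = 11 → l; lat ⌊0.5212/0.0416667⌋ = 12 → m.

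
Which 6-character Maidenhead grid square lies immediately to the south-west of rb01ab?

Longitude subsquare a = 0; −1 → -1, wraps to 23 = x, carry into square.
Longitude square 0; −1 → -1, wraps to 9, carry into field.
Longitude field R = 17; −1 → 16 = Q.
Latitude subsquare b = 1; −1 → 0 = a.

QB91xa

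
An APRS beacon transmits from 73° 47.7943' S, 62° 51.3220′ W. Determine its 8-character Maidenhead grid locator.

FB86ne78

Shift to the Maidenhead origin (180°W, 90°S): lon 117.14463, lat 16.20343.
Field: 117.14463/20 → 5 → F, 16.20343/10 → 1 → B; chars FB.
Square: 17.14463/2 → 8, 6.20343/1 → 6; chars 86.
Subsquare: 1.14463/0.0833333 → 13 → n, 0.20343/0.0416667 → 4 → e; chars ne.
Extended square: 0.06130/0.00833333 → 7, 0.03676/0.00416667 → 8; chars 78.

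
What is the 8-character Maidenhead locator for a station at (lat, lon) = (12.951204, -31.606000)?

HK42ew78

Offset from 180°W / 90°S: lon 148.39400°, lat 102.95120°.
Field: lon ⌊148.39400/20⌋ = 7 → H; lat ⌊102.95120/10⌋ = 10 → K.
Square: lon ⌊8.39400/2⌋ = 4; lat ⌊2.95120/1⌋ = 2.
Subsquare: lon ⌊0.39400/0.0833333⌋ = 4 → e; lat ⌊0.95120/0.0416667⌋ = 22 → w.
Extended square: lon ⌊0.06067/0.00833333⌋ = 7; lat ⌊0.03454/0.00416667⌋ = 8.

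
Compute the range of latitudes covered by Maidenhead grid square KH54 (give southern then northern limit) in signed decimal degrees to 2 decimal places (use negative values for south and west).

Field K=10, H=7: +10·20° lon, +7·10° lat → SW at lon 20°, lat -20°.
Square 5, 4: +5·2° lon, +4·1° lat → SW at lon 30°, lat -16°.
Cell spans 2° lon × 1° lat.
south -16.00, north -15.00.

-16.00, -15.00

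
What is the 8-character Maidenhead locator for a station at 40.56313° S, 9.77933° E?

JE49vk34

Offset from 180°W / 90°S: lon 189.77933°, lat 49.43687°.
Field: lon ⌊189.77933/20⌋ = 9 → J; lat ⌊49.43687/10⌋ = 4 → E.
Square: lon ⌊9.77933/2⌋ = 4; lat ⌊9.43687/1⌋ = 9.
Subsquare: lon ⌊1.77933/0.0833333⌋ = 21 → v; lat ⌊0.43687/0.0416667⌋ = 10 → k.
Extended square: lon ⌊0.02933/0.00833333⌋ = 3; lat ⌊0.02020/0.00416667⌋ = 4.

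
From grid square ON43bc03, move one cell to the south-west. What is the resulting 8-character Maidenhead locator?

Longitude extended square 0; −1 → -1, wraps to 9, carry into subsquare.
Longitude subsquare b = 1; −1 → 0 = a.
Latitude extended square 3; −1 → 2.

ON43ac92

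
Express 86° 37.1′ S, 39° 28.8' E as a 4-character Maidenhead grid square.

KA93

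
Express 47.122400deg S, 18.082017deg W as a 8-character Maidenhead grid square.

Add 180° to longitude and 90° to latitude: 161.91798, 42.87760.
Field: lon ⌊161.91798/20⌋ = 8 → I; lat ⌊42.87760/10⌋ = 4 → E.
Square: lon ⌊1.91798/2⌋ = 0; lat ⌊2.87760/1⌋ = 2.
Subsquare: lon ⌊1.91798/0.0833333⌋ = 23 → x; lat ⌊0.87760/0.0416667⌋ = 21 → v.
Extended square: lon ⌊0.00132/0.00833333⌋ = 0; lat ⌊0.00260/0.00416667⌋ = 0.

IE02xv00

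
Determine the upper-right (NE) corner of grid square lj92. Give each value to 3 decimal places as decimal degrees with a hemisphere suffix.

Field L=11, J=9: +11·20° lon, +9·10° lat → SW at lon 40°, lat 0°.
Square 9, 2: +9·2° lon, +2·1° lat → SW at lon 58°, lat 2°.
Cell spans 2° lon × 1° lat. NE corner is SW corner plus one full cell.
latitude 3.000° N, longitude 60.000° E.

3.000° N, 60.000° E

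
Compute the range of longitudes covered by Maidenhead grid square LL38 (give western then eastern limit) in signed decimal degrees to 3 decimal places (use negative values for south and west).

Field L=11, L=11: +11·20° lon, +11·10° lat → SW at lon 40°, lat 20°.
Square 3, 8: +3·2° lon, +8·1° lat → SW at lon 46°, lat 28°.
Cell spans 2° lon × 1° lat.
west 46.000, east 48.000.

46.000, 48.000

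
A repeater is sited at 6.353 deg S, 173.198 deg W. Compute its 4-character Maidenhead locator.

AI33

Offset from 180°W / 90°S: lon 6.80°, lat 83.65°.
Field: lon ⌊6.80/20⌋ = 0 → A; lat ⌊83.65/10⌋ = 8 → I.
Square: lon ⌊6.80/2⌋ = 3; lat ⌊3.65/1⌋ = 3.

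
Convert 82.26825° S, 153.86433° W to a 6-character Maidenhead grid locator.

BA37br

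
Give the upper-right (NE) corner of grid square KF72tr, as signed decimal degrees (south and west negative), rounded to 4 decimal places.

-37.2500, 35.6667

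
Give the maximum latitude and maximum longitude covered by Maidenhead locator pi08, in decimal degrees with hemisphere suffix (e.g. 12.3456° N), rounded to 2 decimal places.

1.00° S, 122.00° E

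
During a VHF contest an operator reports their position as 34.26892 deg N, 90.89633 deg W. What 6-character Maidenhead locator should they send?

Offset from 180°W / 90°S: lon 89.1037°, lat 124.2689°.
Field: lon ⌊89.1037/20⌋ = 4 → E; lat ⌊124.2689/10⌋ = 12 → M.
Square: lon ⌊9.1037/2⌋ = 4; lat ⌊4.2689/1⌋ = 4.
Subsquare: lon ⌊1.1037/0.0833333⌋ = 13 → n; lat ⌊0.2689/0.0416667⌋ = 6 → g.

EM44ng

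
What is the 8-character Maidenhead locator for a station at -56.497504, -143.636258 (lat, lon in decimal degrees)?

Shift to the Maidenhead origin (180°W, 90°S): lon 36.36374, lat 33.50250.
Field: 36.36374/20 → 1 → B, 33.50250/10 → 3 → D; chars BD.
Square: 16.36374/2 → 8, 3.50250/1 → 3; chars 83.
Subsquare: 0.36374/0.0833333 → 4 → e, 0.50250/0.0416667 → 12 → m; chars em.
Extended square: 0.03041/0.00833333 → 3, 0.00250/0.00416667 → 0; chars 30.

BD83em30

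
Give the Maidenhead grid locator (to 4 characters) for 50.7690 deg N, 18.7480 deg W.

Add 180° to longitude and 90° to latitude: 161.25, 140.77.
Field: 161.25/20 → 8 → I, 140.77/10 → 14 → O; chars IO.
Square: 1.25/2 → 0, 0.77/1 → 0; chars 00.

IO00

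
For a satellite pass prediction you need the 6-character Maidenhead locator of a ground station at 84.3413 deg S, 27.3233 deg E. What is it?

Offset from 180°W / 90°S: lon 207.3233°, lat 5.6587°.
Field (20°×10°, letters A–R): 207.3233/20 → 10 → K, 5.6587/10 → 0 → A; chars KA.
Square (2°×1°, digits 0–9): 7.3233/2 → 3, 5.6587/1 → 5; chars 35.
Subsquare (5′×2.5′, letters a–x): 1.3233/0.0833333 → 15 → p, 0.6587/0.0416667 → 15 → p; chars pp.

KA35pp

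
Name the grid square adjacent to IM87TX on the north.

IM88ta

Latitude subsquare x = 23; +1 → 24, wraps to 0 = a, carry into square.
Latitude square 7; +1 → 8.
The longitude characters are unchanged.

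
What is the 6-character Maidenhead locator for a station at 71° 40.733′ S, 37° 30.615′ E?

KB88sh

Offset from 180°W / 90°S: lon 217.5102°, lat 18.3211°.
Field: lon ⌊217.5102/20⌋ = 10 → K; lat ⌊18.3211/10⌋ = 1 → B.
Square: lon ⌊17.5102/2⌋ = 8; lat ⌊8.3211/1⌋ = 8.
Subsquare: lon ⌊1.5102/0.0833333⌋ = 18 → s; lat ⌊0.3211/0.0416667⌋ = 7 → h.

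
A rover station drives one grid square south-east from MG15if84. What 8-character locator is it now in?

Longitude extended square 8; +1 → 9.
Latitude extended square 4; −1 → 3.

MG15if93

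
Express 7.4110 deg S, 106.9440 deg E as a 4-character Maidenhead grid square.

Shift to the Maidenhead origin (180°W, 90°S): lon 286.94, lat 82.59.
Field: lon ⌊286.94/20⌋ = 14 → O; lat ⌊82.59/10⌋ = 8 → I.
Square: lon ⌊6.94/2⌋ = 3; lat ⌊2.59/1⌋ = 2.

OI32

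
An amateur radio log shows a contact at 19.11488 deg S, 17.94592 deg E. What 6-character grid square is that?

JH80xv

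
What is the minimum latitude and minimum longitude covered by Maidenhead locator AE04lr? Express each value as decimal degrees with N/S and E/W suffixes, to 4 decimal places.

45.2917° S, 179.0833° W

Field A=0, E=4: +0·20° lon, +4·10° lat → SW at lon -180°, lat -50°.
Square 0, 4: +0·2° lon, +4·1° lat → SW at lon -180°, lat -46°.
Subsquare l=11, r=17: +11·0.0833333° lon, +17·0.0416667° lat → SW at lon -179.083°, lat -45.2917°.
latitude 45.2917° S, longitude 179.0833° W.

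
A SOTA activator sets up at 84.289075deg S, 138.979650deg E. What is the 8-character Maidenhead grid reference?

PA95lr70

Shift to the Maidenhead origin (180°W, 90°S): lon 318.97965, lat 5.71093.
Field: 318.97965/20 → 15 → P, 5.71093/10 → 0 → A; chars PA.
Square: 18.97965/2 → 9, 5.71093/1 → 5; chars 95.
Subsquare: 0.97965/0.0833333 → 11 → l, 0.71093/0.0416667 → 17 → r; chars lr.
Extended square: 0.06298/0.00833333 → 7, 0.00259/0.00416667 → 0; chars 70.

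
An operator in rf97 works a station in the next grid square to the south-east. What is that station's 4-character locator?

Longitude square 9; +1 → 10, wraps to 0, carry into field.
Longitude field R = 17; +1 → 18, wraps to 0 = A, wrapping around the antimeridian.
Latitude square 7; −1 → 6.

AF06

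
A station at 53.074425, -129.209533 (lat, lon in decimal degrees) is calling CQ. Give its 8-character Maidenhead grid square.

Add 180° to longitude and 90° to latitude: 50.79047, 143.07442.
Field: lon ⌊50.79047/20⌋ = 2 → C; lat ⌊143.07442/10⌋ = 14 → O.
Square: lon ⌊10.79047/2⌋ = 5; lat ⌊3.07442/1⌋ = 3.
Subsquare: lon ⌊0.79047/0.0833333⌋ = 9 → j; lat ⌊0.07442/0.0416667⌋ = 1 → b.
Extended square: lon ⌊0.04047/0.00833333⌋ = 4; lat ⌊0.03276/0.00416667⌋ = 7.

CO53jb47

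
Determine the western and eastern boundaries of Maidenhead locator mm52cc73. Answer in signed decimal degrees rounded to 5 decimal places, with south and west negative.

70.22500, 70.23333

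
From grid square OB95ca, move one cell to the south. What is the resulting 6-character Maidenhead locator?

Latitude subsquare a = 0; −1 → -1, wraps to 23 = x, carry into square.
Latitude square 5; −1 → 4.
The longitude characters are unchanged.

OB94cx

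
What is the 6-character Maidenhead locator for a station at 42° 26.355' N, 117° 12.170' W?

DN12jk

Add 180° to longitude and 90° to latitude: 62.7972, 132.4393.
Field: 62.7972/20 → 3 → D, 132.4393/10 → 13 → N; chars DN.
Square: 2.7972/2 → 1, 2.4393/1 → 2; chars 12.
Subsquare: 0.7972/0.0833333 → 9 → j, 0.4393/0.0416667 → 10 → k; chars jk.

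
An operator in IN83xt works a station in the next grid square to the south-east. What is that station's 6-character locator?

IN93as

Longitude subsquare x = 23; +1 → 24, wraps to 0 = a, carry into square.
Longitude square 8; +1 → 9.
Latitude subsquare t = 19; −1 → 18 = s.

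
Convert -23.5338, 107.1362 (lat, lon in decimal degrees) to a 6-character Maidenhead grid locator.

OG36nl

Add 180° to longitude and 90° to latitude: 287.1362, 66.4662.
Field: lon ⌊287.1362/20⌋ = 14 → O; lat ⌊66.4662/10⌋ = 6 → G.
Square: lon ⌊7.1362/2⌋ = 3; lat ⌊6.4662/1⌋ = 6.
Subsquare: lon ⌊1.1362/0.0833333⌋ = 13 → n; lat ⌊0.4662/0.0416667⌋ = 11 → l.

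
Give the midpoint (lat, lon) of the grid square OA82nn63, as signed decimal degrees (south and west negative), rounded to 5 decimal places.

-87.44375, 117.13750

Field O=14, A=0: +14·20° lon, +0·10° lat → SW at lon 100°, lat -90°.
Square 8, 2: +8·2° lon, +2·1° lat → SW at lon 116°, lat -88°.
Subsquare n=13, n=13: +13·0.0833333° lon, +13·0.0416667° lat → SW at lon 117.083°, lat -87.4583°.
Extended square 6, 3: +6·0.00833333° lon, +3·0.00416667° lat → SW at lon 117.133°, lat -87.4458°.
Cell spans 0.00833333° lon × 0.00416667° lat. Centre is SW corner plus half of each.
latitude -87.44375, longitude 117.13750.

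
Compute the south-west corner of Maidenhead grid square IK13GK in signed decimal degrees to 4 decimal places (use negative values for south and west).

13.4167, -17.5000

Field I=8, K=10: +8·20° lon, +10·10° lat → SW at lon -20°, lat 10°.
Square 1, 3: +1·2° lon, +3·1° lat → SW at lon -18°, lat 13°.
Subsquare g=6, k=10: +6·0.0833333° lon, +10·0.0416667° lat → SW at lon -17.5°, lat 13.4167°.
latitude 13.4167, longitude -17.5000.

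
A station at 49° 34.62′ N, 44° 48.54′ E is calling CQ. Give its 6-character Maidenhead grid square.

LN29jn

Add 180° to longitude and 90° to latitude: 224.8090, 139.5770.
Field: lon ⌊224.8090/20⌋ = 11 → L; lat ⌊139.5770/10⌋ = 13 → N.
Square: lon ⌊4.8090/2⌋ = 2; lat ⌊9.5770/1⌋ = 9.
Subsquare: lon ⌊0.8090/0.0833333⌋ = 9 → j; lat ⌊0.5770/0.0416667⌋ = 13 → n.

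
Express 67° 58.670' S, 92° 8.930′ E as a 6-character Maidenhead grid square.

Add 180° to longitude and 90° to latitude: 272.1488, 22.0222.
Field (20°×10°, letters A–R): lon ⌊272.1488/20⌋ = 13 → N; lat ⌊22.0222/10⌋ = 2 → C.
Square (2°×1°, digits 0–9): lon ⌊12.1488/2⌋ = 6; lat ⌊2.0222/1⌋ = 2.
Subsquare (5′×2.5′, letters a–x): lon ⌊0.1488/0.0833333⌋ = 1 → b; lat ⌊0.0222/0.0416667⌋ = 0 → a.

NC62ba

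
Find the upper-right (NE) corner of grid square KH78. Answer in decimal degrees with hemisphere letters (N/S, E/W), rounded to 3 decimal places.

Field K=10, H=7: +10·20° lon, +7·10° lat → SW at lon 20°, lat -20°.
Square 7, 8: +7·2° lon, +8·1° lat → SW at lon 34°, lat -12°.
Cell spans 2° lon × 1° lat. NE corner is SW corner plus one full cell.
latitude 11.000° S, longitude 36.000° E.

11.000° S, 36.000° E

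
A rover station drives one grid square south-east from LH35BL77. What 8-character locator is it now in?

LH35bl86

Longitude extended square 7; +1 → 8.
Latitude extended square 7; −1 → 6.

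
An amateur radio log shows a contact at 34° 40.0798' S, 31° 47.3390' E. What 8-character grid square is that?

KF55vh49

Offset from 180°W / 90°S: lon 211.78898°, lat 55.33200°.
Field: 211.78898/20 → 10 → K, 55.33200/10 → 5 → F; chars KF.
Square: 11.78898/2 → 5, 5.33200/1 → 5; chars 55.
Subsquare: 1.78898/0.0833333 → 21 → v, 0.33200/0.0416667 → 7 → h; chars vh.
Extended square: 0.03898/0.00833333 → 4, 0.04034/0.00416667 → 9; chars 49.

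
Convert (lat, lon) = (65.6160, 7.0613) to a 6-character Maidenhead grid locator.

Add 180° to longitude and 90° to latitude: 187.0613, 155.6160.
Field (20°×10°, letters A–R): 187.0613/20 → 9 → J, 155.6160/10 → 15 → P; chars JP.
Square (2°×1°, digits 0–9): 7.0613/2 → 3, 5.6160/1 → 5; chars 35.
Subsquare (5′×2.5′, letters a–x): 1.0613/0.0833333 → 12 → m, 0.6160/0.0416667 → 14 → o; chars mo.

JP35mo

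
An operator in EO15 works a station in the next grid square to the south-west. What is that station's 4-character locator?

Longitude square 1; −1 → 0.
Latitude square 5; −1 → 4.

EO04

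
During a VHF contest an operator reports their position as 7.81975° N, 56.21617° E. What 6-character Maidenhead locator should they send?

LJ87ct

Shift to the Maidenhead origin (180°W, 90°S): lon 236.2162, lat 97.8197.
Field: lon ⌊236.2162/20⌋ = 11 → L; lat ⌊97.8197/10⌋ = 9 → J.
Square: lon ⌊16.2162/2⌋ = 8; lat ⌊7.8197/1⌋ = 7.
Subsquare: lon ⌊0.2162/0.0833333⌋ = 2 → c; lat ⌊0.8197/0.0416667⌋ = 19 → t.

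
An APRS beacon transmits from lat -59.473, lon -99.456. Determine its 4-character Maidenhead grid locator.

ED00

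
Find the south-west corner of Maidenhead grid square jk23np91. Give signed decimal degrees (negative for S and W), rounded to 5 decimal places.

13.62917, 5.15833

Field J=9, K=10: +9·20° lon, +10·10° lat → SW at lon 0°, lat 10°.
Square 2, 3: +2·2° lon, +3·1° lat → SW at lon 4°, lat 13°.
Subsquare n=13, p=15: +13·0.0833333° lon, +15·0.0416667° lat → SW at lon 5.08333°, lat 13.625°.
Extended square 9, 1: +9·0.00833333° lon, +1·0.00416667° lat → SW at lon 5.15833°, lat 13.6292°.
latitude 13.62917, longitude 5.15833.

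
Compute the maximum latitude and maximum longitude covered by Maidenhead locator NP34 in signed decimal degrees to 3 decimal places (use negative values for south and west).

Field N=13, P=15: +13·20° lon, +15·10° lat → SW at lon 80°, lat 60°.
Square 3, 4: +3·2° lon, +4·1° lat → SW at lon 86°, lat 64°.
Cell spans 2° lon × 1° lat. NE corner is SW corner plus one full cell.
latitude 65.000, longitude 88.000.

65.000, 88.000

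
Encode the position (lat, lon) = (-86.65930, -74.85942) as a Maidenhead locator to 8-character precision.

Shift to the Maidenhead origin (180°W, 90°S): lon 105.14058, lat 3.34070.
Field (20°×10°, letters A–R): lon ⌊105.14058/20⌋ = 5 → F; lat ⌊3.34070/10⌋ = 0 → A.
Square (2°×1°, digits 0–9): lon ⌊5.14058/2⌋ = 2; lat ⌊3.34070/1⌋ = 3.
Subsquare (5′×2.5′, letters a–x): lon ⌊1.14058/0.0833333⌋ = 13 → n; lat ⌊0.34070/0.0416667⌋ = 8 → i.
Extended square (30″×15″, digits 0–9): lon ⌊0.05725/0.00833333⌋ = 6; lat ⌊0.00737/0.00416667⌋ = 1.

FA23ni61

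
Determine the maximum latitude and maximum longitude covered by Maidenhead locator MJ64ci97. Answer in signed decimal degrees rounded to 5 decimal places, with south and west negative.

Field M=12, J=9: +12·20° lon, +9·10° lat → SW at lon 60°, lat 0°.
Square 6, 4: +6·2° lon, +4·1° lat → SW at lon 72°, lat 4°.
Subsquare c=2, i=8: +2·0.0833333° lon, +8·0.0416667° lat → SW at lon 72.1667°, lat 4.33333°.
Extended square 9, 7: +9·0.00833333° lon, +7·0.00416667° lat → SW at lon 72.2417°, lat 4.3625°.
Cell spans 0.00833333° lon × 0.00416667° lat. NE corner is SW corner plus one full cell.
latitude 4.36667, longitude 72.25000.

4.36667, 72.25000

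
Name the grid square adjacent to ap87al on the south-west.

Longitude subsquare a = 0; −1 → -1, wraps to 23 = x, carry into square.
Longitude square 8; −1 → 7.
Latitude subsquare l = 11; −1 → 10 = k.

AP77xk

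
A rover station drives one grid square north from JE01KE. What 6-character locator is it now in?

Latitude subsquare e = 4; +1 → 5 = f.
The longitude characters are unchanged.

JE01kf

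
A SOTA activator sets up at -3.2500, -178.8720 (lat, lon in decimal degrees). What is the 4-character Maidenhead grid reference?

Add 180° to longitude and 90° to latitude: 1.13, 86.75.
Field: lon ⌊1.13/20⌋ = 0 → A; lat ⌊86.75/10⌋ = 8 → I.
Square: lon ⌊1.13/2⌋ = 0; lat ⌊6.75/1⌋ = 6.

AI06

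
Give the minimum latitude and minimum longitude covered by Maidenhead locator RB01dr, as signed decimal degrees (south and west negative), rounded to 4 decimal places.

Field R=17, B=1: +17·20° lon, +1·10° lat → SW at lon 160°, lat -80°.
Square 0, 1: +0·2° lon, +1·1° lat → SW at lon 160°, lat -79°.
Subsquare d=3, r=17: +3·0.0833333° lon, +17·0.0416667° lat → SW at lon 160.25°, lat -78.2917°.
latitude -78.2917, longitude 160.2500.

-78.2917, 160.2500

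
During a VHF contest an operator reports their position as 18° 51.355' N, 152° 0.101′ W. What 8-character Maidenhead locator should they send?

Shift to the Maidenhead origin (180°W, 90°S): lon 27.99832, lat 108.85592.
Field: 27.99832/20 → 1 → B, 108.85592/10 → 10 → K; chars BK.
Square: 7.99832/2 → 3, 8.85592/1 → 8; chars 38.
Subsquare: 1.99832/0.0833333 → 23 → x, 0.85592/0.0416667 → 20 → u; chars xu.
Extended square: 0.08165/0.00833333 → 9, 0.02258/0.00416667 → 5; chars 95.

BK38xu95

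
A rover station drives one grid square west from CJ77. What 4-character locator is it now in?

Longitude square 7; −1 → 6.
The latitude characters are unchanged.

CJ67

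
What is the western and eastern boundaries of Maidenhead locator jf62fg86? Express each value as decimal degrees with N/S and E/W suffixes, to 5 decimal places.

12.48333° E, 12.49167° E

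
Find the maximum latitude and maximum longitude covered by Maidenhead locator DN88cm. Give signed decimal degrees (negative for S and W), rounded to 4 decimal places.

Field D=3, N=13: +3·20° lon, +13·10° lat → SW at lon -120°, lat 40°.
Square 8, 8: +8·2° lon, +8·1° lat → SW at lon -104°, lat 48°.
Subsquare c=2, m=12: +2·0.0833333° lon, +12·0.0416667° lat → SW at lon -103.833°, lat 48.5°.
Cell spans 0.0833333° lon × 0.0416667° lat. NE corner is SW corner plus one full cell.
latitude 48.5417, longitude -103.7500.

48.5417, -103.7500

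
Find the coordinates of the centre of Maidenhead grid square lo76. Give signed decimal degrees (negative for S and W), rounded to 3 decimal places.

56.500, 55.000

Field L=11, O=14: +11·20° lon, +14·10° lat → SW at lon 40°, lat 50°.
Square 7, 6: +7·2° lon, +6·1° lat → SW at lon 54°, lat 56°.
Cell spans 2° lon × 1° lat. Centre is SW corner plus half of each.
latitude 56.500, longitude 55.000.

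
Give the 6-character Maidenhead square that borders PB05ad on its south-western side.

OB95xc

Longitude subsquare a = 0; −1 → -1, wraps to 23 = x, carry into square.
Longitude square 0; −1 → -1, wraps to 9, carry into field.
Longitude field P = 15; −1 → 14 = O.
Latitude subsquare d = 3; −1 → 2 = c.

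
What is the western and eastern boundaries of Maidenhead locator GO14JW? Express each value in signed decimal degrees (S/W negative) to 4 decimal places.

-57.2500, -57.1667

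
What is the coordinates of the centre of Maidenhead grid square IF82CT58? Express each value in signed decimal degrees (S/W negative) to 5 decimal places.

Field I=8, F=5: +8·20° lon, +5·10° lat → SW at lon -20°, lat -40°.
Square 8, 2: +8·2° lon, +2·1° lat → SW at lon -4°, lat -38°.
Subsquare c=2, t=19: +2·0.0833333° lon, +19·0.0416667° lat → SW at lon -3.83333°, lat -37.2083°.
Extended square 5, 8: +5·0.00833333° lon, +8·0.00416667° lat → SW at lon -3.79167°, lat -37.175°.
Cell spans 0.00833333° lon × 0.00416667° lat. Centre is SW corner plus half of each.
latitude -37.17292, longitude -3.78750.

-37.17292, -3.78750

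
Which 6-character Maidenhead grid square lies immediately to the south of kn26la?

Latitude subsquare a = 0; −1 → -1, wraps to 23 = x, carry into square.
Latitude square 6; −1 → 5.
The longitude characters are unchanged.

KN25lx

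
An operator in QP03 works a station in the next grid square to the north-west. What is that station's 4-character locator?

PP94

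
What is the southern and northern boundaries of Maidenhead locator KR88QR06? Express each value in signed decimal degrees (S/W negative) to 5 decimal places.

Field K=10, R=17: +10·20° lon, +17·10° lat → SW at lon 20°, lat 80°.
Square 8, 8: +8·2° lon, +8·1° lat → SW at lon 36°, lat 88°.
Subsquare q=16, r=17: +16·0.0833333° lon, +17·0.0416667° lat → SW at lon 37.3333°, lat 88.7083°.
Extended square 0, 6: +0·0.00833333° lon, +6·0.00416667° lat → SW at lon 37.3333°, lat 88.7333°.
Cell spans 0.00833333° lon × 0.00416667° lat.
south 88.73333, north 88.73750.

88.73333, 88.73750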